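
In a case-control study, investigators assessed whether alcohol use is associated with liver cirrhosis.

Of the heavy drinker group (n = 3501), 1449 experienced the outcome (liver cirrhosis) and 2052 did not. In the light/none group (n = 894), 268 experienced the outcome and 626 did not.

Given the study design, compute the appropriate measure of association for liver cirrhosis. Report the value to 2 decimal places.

From the description: a = 1449, b = 2052, c = 268, d = 626.
This is a case-control study: participants were sampled on outcome status, so risks in the source population cannot be estimated directly — relative risk is not valid here. The odds ratio is the appropriate measure.
OR = (a·d)/(b·c) = (1449 × 626) / (2052 × 268) = 907074 / 549936 = 1.64942

1.65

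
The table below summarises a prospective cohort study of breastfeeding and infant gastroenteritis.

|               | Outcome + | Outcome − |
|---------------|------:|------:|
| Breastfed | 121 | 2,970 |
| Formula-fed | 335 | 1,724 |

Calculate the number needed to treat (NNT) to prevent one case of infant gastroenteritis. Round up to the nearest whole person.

Risk in treated group = 121/3091 = 0.03915; risk in control = 335/2059 = 0.16270.
Absolute risk reduction = 0.16270 − 0.03915 = 0.12355
NNT = 1 / ARR = 1 / 0.12355 = 8.094 → round up → 9

9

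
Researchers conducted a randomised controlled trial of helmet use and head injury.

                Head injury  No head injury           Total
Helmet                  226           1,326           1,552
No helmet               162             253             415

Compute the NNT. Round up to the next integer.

5

Risk in treated group = 226/1552 = 0.14562; risk in control = 162/415 = 0.39036.
Absolute risk reduction = 0.39036 − 0.14562 = 0.24474
NNT = 1 / ARR = 1 / 0.24474 = 4.086 → round up → 5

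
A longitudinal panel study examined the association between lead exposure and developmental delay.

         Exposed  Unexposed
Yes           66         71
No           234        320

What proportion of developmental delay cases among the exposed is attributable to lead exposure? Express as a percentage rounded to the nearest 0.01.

Reading the table with exposure as columns: a = 66 (Exposed, case), b = 234 (Exposed, non-case), c = 71 (Unexposed, case), d = 320.
Risk in exposed = 66/300 = 0.22000; risk in unexposed = 71/391 = 0.18159.
RR = 0.22000/0.18159 = 1.21155
AR% = (RR − 1)/RR × 100 = (1.21155 − 1)/1.21155 × 100 = 17.4611%

17.46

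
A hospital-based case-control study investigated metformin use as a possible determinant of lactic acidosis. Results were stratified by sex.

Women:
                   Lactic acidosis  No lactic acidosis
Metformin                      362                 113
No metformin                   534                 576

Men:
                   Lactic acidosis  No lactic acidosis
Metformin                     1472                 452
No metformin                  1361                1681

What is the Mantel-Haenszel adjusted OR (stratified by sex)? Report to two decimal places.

OR_MH = Σ(aᵢdᵢ/nᵢ) / Σ(bᵢcᵢ/nᵢ), where nᵢ is the stratum total.
Stratum 1 (Women): n = 1585; a·d/n = 362·576/1585 = 131.5533; b·c/n = 113·534/1585 = 38.0707
Stratum 2 (Men): n = 4966; a·d/n = 1472·1681/4966 = 498.2747; b·c/n = 452·1361/4966 = 123.8768
OR_MH = (131.5533 + 498.2747) / (38.0707 + 123.8768) = 629.8280 / 161.9474 = 3.88909

3.89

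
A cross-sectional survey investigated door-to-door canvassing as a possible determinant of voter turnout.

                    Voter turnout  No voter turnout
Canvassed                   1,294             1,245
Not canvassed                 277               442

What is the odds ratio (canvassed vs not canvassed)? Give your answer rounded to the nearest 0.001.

Cells: a = 1294, b = 1245, c = 277, d = 442.
OR = (a·d)/(b·c) = (1294 × 442) / (1245 × 277) = 571948 / 344865 = 1.65847
The odds of voter turnout are about 1.66 times as high in the canvassed group.

1.658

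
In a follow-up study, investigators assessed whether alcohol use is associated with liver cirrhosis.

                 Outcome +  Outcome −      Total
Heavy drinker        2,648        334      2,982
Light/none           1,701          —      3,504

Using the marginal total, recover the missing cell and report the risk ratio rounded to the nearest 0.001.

The missing cell is in the unexposed row: 3504 − 1701 = 1803.
So a = 2648, b = 334, c = 1701, d = 1803.
RR = [a/(a+b)] / [c/(c+d)] = (2648/2982) / (1701/3504) = 0.88799/0.48545 = 1.82924

1.829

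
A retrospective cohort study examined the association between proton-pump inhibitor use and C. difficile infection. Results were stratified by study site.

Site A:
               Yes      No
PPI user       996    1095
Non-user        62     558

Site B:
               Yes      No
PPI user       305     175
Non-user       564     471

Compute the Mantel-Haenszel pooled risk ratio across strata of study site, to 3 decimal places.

1.925

RR_MH = Σ(aᵢ·n₀ᵢ/nᵢ) / Σ(cᵢ·n₁ᵢ/nᵢ), with n₁ᵢ = aᵢ+bᵢ (exposed), n₀ᵢ = cᵢ+dᵢ (unexposed), nᵢ = n₁ᵢ+n₀ᵢ.
Stratum 1 (Site A): n₁ = 2091, n₀ = 620, n = 2711; a·n₀/n = 996·620/2711 = 227.7831; c·n₁/n = 62·2091/2711 = 47.8207
Stratum 2 (Site B): n₁ = 480, n₀ = 1035, n = 1515; a·n₀/n = 305·1035/1515 = 208.3663; c·n₁/n = 564·480/1515 = 178.6931
RR_MH = (227.7831 + 208.3663) / (47.8207 + 178.6931) = 436.1494 / 226.5138 = 1.92549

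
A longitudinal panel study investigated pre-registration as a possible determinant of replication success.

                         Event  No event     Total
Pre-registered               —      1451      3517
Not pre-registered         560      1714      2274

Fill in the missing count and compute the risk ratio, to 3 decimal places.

2.385

The missing cell is in the exposed row: 3517 − 1451 = 2066.
So a = 2066, b = 1451, c = 560, d = 1714.
RR = [a/(a+b)] / [c/(c+d)] = (2066/3517) / (560/2274) = 0.58743/0.24626 = 2.38540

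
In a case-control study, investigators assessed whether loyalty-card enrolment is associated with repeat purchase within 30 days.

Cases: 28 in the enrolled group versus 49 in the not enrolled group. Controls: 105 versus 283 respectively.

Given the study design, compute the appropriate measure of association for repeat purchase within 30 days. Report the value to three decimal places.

1.540

From the description: a = 28, b = 105, c = 49, d = 283.
This is a case-control study: participants were sampled on outcome status, so risks in the source population cannot be estimated directly — relative risk is not valid here. The odds ratio is the appropriate measure.
OR = (a·d)/(b·c) = (28 × 283) / (105 × 49) = 7924 / 5145 = 1.54014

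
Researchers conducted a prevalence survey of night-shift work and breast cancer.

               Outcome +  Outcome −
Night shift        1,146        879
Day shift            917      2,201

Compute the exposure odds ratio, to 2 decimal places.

Cells: a = 1146, b = 879, c = 917, d = 2201.
OR = (a·d)/(b·c) = (1146 × 2201) / (879 × 917) = 2522346 / 806043 = 3.12929
The odds of breast cancer are about 3.13 times as high in the night shift group.

3.13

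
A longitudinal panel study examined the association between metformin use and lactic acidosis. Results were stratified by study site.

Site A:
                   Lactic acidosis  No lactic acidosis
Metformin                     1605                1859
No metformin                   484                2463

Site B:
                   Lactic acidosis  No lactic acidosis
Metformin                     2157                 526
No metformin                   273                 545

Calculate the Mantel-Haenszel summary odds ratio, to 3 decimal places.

5.251

OR_MH = Σ(aᵢdᵢ/nᵢ) / Σ(bᵢcᵢ/nᵢ), where nᵢ is the stratum total.
Stratum 1 (Site A): n = 6411; a·d/n = 1605·2463/6411 = 616.6144; b·c/n = 1859·484/6411 = 140.3457
Stratum 2 (Site B): n = 3501; a·d/n = 2157·545/3501 = 335.7798; b·c/n = 526·273/3501 = 41.0163
OR_MH = (616.6144 + 335.7798) / (140.3457 + 41.0163) = 952.3942 / 181.3619 = 5.25135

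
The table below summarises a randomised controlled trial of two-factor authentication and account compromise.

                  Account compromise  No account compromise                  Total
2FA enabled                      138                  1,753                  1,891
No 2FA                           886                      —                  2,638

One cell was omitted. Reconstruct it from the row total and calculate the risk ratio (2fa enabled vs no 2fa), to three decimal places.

0.217

The missing cell is in the unexposed row: 2638 − 886 = 1752.
So a = 138, b = 1753, c = 886, d = 1752.
RR = [a/(a+b)] / [c/(c+d)] = (138/1891) / (886/2638) = 0.07298/0.33586 = 0.21728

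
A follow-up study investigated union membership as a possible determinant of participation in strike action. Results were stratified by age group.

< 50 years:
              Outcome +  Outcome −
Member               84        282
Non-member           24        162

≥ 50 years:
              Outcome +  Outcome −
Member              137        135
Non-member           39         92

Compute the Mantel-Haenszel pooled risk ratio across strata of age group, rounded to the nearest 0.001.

RR_MH = Σ(aᵢ·n₀ᵢ/nᵢ) / Σ(cᵢ·n₁ᵢ/nᵢ), with n₁ᵢ = aᵢ+bᵢ (exposed), n₀ᵢ = cᵢ+dᵢ (unexposed), nᵢ = n₁ᵢ+n₀ᵢ.
Stratum 1 (< 50 years): n₁ = 366, n₀ = 186, n = 552; a·n₀/n = 84·186/552 = 28.3043; c·n₁/n = 24·366/552 = 15.9130
Stratum 2 (≥ 50 years): n₁ = 272, n₀ = 131, n = 403; a·n₀/n = 137·131/403 = 44.5335; c·n₁/n = 39·272/403 = 26.3226
RR_MH = (28.3043 + 44.5335) / (15.9130 + 26.3226) = 72.8378 / 42.2356 = 1.72456

1.725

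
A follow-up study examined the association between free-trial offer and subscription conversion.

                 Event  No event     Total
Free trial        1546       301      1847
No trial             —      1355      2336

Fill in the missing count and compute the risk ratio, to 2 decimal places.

The missing cell is in the unexposed row: 2336 − 1355 = 981.
So a = 1546, b = 301, c = 981, d = 1355.
RR = [a/(a+b)] / [c/(c+d)] = (1546/1847) / (981/2336) = 0.83703/0.41995 = 1.99318

1.99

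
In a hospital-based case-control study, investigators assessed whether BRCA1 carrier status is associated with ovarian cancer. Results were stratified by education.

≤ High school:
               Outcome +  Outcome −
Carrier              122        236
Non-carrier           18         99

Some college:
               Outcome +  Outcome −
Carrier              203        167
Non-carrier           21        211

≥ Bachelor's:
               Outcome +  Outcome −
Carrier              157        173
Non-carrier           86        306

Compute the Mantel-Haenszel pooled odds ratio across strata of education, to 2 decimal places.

4.61

OR_MH = Σ(aᵢdᵢ/nᵢ) / Σ(bᵢcᵢ/nᵢ), where nᵢ is the stratum total.
Stratum 1 (≤ High school): n = 475; a·d/n = 122·99/475 = 25.4274; b·c/n = 236·18/475 = 8.9432
Stratum 2 (Some college): n = 602; a·d/n = 203·211/602 = 71.1512; b·c/n = 167·21/602 = 5.8256
Stratum 3 (≥ Bachelor's): n = 722; a·d/n = 157·306/722 = 66.5402; b·c/n = 173·86/722 = 20.6066
OR_MH = (25.4274 + 71.1512 + 66.5402) / (8.9432 + 5.8256 + 20.6066) = 163.1187 / 35.3754 = 4.61108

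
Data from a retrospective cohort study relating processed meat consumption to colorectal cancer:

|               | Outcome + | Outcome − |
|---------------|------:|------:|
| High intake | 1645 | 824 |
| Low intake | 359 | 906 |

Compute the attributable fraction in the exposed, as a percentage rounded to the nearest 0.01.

57.40

Cells: a = 1645, b = 824, c = 359, d = 906.
Risk in exposed = 1645/2469 = 0.66626; risk in unexposed = 359/1265 = 0.28379.
RR = 0.66626/0.28379 = 2.34769
AR% = (RR − 1)/RR × 100 = (2.34769 − 1)/2.34769 × 100 = 57.4050%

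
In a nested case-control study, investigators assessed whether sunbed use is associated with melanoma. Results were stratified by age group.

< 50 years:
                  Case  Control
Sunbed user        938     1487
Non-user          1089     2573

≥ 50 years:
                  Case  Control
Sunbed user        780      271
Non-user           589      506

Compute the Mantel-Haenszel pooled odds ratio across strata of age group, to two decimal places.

1.71

OR_MH = Σ(aᵢdᵢ/nᵢ) / Σ(bᵢcᵢ/nᵢ), where nᵢ is the stratum total.
Stratum 1 (< 50 years): n = 6087; a·d/n = 938·2573/6087 = 396.4965; b·c/n = 1487·1089/6087 = 266.0330
Stratum 2 (≥ 50 years): n = 2146; a·d/n = 780·506/2146 = 183.9143; b·c/n = 271·589/2146 = 74.3798
OR_MH = (396.4965 + 183.9143) / (266.0330 + 74.3798) = 580.4107 / 340.4128 = 1.70502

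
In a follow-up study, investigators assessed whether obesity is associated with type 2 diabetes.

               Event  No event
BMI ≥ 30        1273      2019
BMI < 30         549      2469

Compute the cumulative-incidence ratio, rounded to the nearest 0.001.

Cells: a = 1273, b = 2019, c = 549, d = 2469.
Risk in exposed = 1273/3292 = 0.38670; risk in unexposed = 549/3018 = 0.18191.
RR = 0.38670 / 0.18191 = 2.12577
The risk among the exposed is 2.13 times that among the unexposed.

2.126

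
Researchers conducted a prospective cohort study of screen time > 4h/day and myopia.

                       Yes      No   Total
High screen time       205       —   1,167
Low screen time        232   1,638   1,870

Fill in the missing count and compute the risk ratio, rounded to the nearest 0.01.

The missing cell is in the exposed row: 1167 − 205 = 962.
So a = 205, b = 962, c = 232, d = 1638.
RR = [a/(a+b)] / [c/(c+d)] = (205/1167) / (232/1870) = 0.17566/0.12406 = 1.41591

1.42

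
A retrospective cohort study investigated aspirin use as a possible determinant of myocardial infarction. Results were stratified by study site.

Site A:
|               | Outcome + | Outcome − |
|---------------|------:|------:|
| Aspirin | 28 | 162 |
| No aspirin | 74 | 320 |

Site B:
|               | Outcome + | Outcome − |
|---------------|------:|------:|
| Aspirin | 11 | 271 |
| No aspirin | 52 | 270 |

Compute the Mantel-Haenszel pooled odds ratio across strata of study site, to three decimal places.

0.462

OR_MH = Σ(aᵢdᵢ/nᵢ) / Σ(bᵢcᵢ/nᵢ), where nᵢ is the stratum total.
Stratum 1 (Site A): n = 584; a·d/n = 28·320/584 = 15.3425; b·c/n = 162·74/584 = 20.5274
Stratum 2 (Site B): n = 604; a·d/n = 11·270/604 = 4.9172; b·c/n = 271·52/604 = 23.3311
OR_MH = (15.3425 + 4.9172) / (20.5274 + 23.3311) = 20.2597 / 43.8585 = 0.46193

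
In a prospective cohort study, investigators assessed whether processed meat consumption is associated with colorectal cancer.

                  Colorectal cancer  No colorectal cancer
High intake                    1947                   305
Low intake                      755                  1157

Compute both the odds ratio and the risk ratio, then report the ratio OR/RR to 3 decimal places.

Cells: a = 1947, b = 305, c = 755, d = 1157.
OR = (1947·1157)/(305·755) = 2252679/230275 = 9.78256
Risk in exposed = 1947/2252 = 0.86456; risk in unexposed = 755/1912 = 0.39487; RR = 2.18947
OR/RR = 9.78256 / 2.18947 = 4.46801
The outcome is not rare, so the OR lies further from 1 than the RR.

4.468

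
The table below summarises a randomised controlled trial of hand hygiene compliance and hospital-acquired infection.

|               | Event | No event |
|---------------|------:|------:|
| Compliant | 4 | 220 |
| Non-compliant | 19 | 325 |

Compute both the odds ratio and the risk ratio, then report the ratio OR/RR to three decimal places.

0.962

Cells: a = 4, b = 220, c = 19, d = 325.
OR = (4·325)/(220·19) = 1300/4180 = 0.31100
Risk in exposed = 4/224 = 0.01786; risk in unexposed = 19/344 = 0.05523; RR = 0.32331
OR/RR = 0.31100 / 0.32331 = 0.96195
The outcome is rare in both groups, so OR ≈ RR (ratio near 1).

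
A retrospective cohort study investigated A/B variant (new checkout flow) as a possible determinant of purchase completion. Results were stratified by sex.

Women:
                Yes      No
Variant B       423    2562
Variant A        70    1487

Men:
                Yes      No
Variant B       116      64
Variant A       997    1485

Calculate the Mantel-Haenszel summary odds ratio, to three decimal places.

OR_MH = Σ(aᵢdᵢ/nᵢ) / Σ(bᵢcᵢ/nᵢ), where nᵢ is the stratum total.
Stratum 1 (Women): n = 4542; a·d/n = 423·1487/4542 = 138.4855; b·c/n = 2562·70/4542 = 39.4848
Stratum 2 (Men): n = 2662; a·d/n = 116·1485/2662 = 64.7107; b·c/n = 64·997/2662 = 23.9699
OR_MH = (138.4855 + 64.7107) / (39.4848 + 23.9699) = 203.1962 / 63.4548 = 3.20222

3.202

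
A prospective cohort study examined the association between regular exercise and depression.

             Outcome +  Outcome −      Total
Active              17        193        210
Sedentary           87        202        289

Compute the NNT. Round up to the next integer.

Risk in treated group = 17/210 = 0.08095; risk in control = 87/289 = 0.30104.
Absolute risk reduction = 0.30104 − 0.08095 = 0.22009
NNT = 1 / ARR = 1 / 0.22009 = 4.544 → round up → 5

5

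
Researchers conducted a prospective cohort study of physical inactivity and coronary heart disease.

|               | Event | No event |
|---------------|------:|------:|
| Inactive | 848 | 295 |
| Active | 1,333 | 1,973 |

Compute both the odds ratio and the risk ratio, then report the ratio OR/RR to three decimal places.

Cells: a = 848, b = 295, c = 1333, d = 1973.
OR = (848·1973)/(295·1333) = 1673104/393235 = 4.25472
Risk in exposed = 848/1143 = 0.74191; risk in unexposed = 1333/3306 = 0.40321; RR = 1.84002
OR/RR = 4.25472 / 1.84002 = 2.31232
The outcome is not rare, so the OR lies further from 1 than the RR.

2.312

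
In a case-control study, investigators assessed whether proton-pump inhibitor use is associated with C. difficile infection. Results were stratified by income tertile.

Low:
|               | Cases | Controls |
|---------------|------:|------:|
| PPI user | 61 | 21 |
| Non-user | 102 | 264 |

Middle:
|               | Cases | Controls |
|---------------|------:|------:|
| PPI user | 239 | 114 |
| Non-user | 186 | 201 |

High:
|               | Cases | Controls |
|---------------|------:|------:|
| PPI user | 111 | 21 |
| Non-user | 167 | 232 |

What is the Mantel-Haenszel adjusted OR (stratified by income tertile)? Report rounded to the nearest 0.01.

OR_MH = Σ(aᵢdᵢ/nᵢ) / Σ(bᵢcᵢ/nᵢ), where nᵢ is the stratum total.
Stratum 1 (Low): n = 448; a·d/n = 61·264/448 = 35.9464; b·c/n = 21·102/448 = 4.7812
Stratum 2 (Middle): n = 740; a·d/n = 239·201/740 = 64.9176; b·c/n = 114·186/740 = 28.6541
Stratum 3 (High): n = 531; a·d/n = 111·232/531 = 48.4972; b·c/n = 21·167/531 = 6.6045
OR_MH = (35.9464 + 64.9176 + 48.4972) / (4.7812 + 28.6541 + 6.6045) = 149.3612 / 40.0398 = 3.73032

3.73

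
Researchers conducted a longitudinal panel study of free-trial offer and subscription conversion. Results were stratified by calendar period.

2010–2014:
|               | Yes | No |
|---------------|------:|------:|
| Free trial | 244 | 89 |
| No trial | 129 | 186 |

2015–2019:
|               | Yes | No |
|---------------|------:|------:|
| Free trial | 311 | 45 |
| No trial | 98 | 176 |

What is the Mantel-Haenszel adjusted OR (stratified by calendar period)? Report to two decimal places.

OR_MH = Σ(aᵢdᵢ/nᵢ) / Σ(bᵢcᵢ/nᵢ), where nᵢ is the stratum total.
Stratum 1 (2010–2014): n = 648; a·d/n = 244·186/648 = 70.0370; b·c/n = 89·129/648 = 17.7176
Stratum 2 (2015–2019): n = 630; a·d/n = 311·176/630 = 86.8825; b·c/n = 45·98/630 = 7.0000
OR_MH = (70.0370 + 86.8825) / (17.7176 + 7.0000) = 156.9196 / 24.7176 = 6.34850

6.35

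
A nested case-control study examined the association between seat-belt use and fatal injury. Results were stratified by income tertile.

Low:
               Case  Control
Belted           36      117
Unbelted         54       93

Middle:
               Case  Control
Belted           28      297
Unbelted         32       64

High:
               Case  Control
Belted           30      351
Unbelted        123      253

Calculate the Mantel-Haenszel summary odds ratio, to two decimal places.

OR_MH = Σ(aᵢdᵢ/nᵢ) / Σ(bᵢcᵢ/nᵢ), where nᵢ is the stratum total.
Stratum 1 (Low): n = 300; a·d/n = 36·93/300 = 11.1600; b·c/n = 117·54/300 = 21.0600
Stratum 2 (Middle): n = 421; a·d/n = 28·64/421 = 4.2565; b·c/n = 297·32/421 = 22.5748
Stratum 3 (High): n = 757; a·d/n = 30·253/757 = 10.0264; b·c/n = 351·123/757 = 57.0317
OR_MH = (11.1600 + 4.2565 + 10.0264) / (21.0600 + 22.5748 + 57.0317) = 25.4430 / 100.6665 = 0.25274

0.25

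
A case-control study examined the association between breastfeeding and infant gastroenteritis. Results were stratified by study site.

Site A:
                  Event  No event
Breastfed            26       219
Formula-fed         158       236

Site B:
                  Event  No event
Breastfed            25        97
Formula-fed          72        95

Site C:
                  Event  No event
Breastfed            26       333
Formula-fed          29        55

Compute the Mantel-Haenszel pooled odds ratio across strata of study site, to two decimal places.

0.21

OR_MH = Σ(aᵢdᵢ/nᵢ) / Σ(bᵢcᵢ/nᵢ), where nᵢ is the stratum total.
Stratum 1 (Site A): n = 639; a·d/n = 26·236/639 = 9.6025; b·c/n = 219·158/639 = 54.1502
Stratum 2 (Site B): n = 289; a·d/n = 25·95/289 = 8.2180; b·c/n = 97·72/289 = 24.1661
Stratum 3 (Site C): n = 443; a·d/n = 26·55/443 = 3.2280; b·c/n = 333·29/443 = 21.7991
OR_MH = (9.6025 + 8.2180 + 3.2280) / (54.1502 + 24.1661 + 21.7991) = 21.0485 / 100.1154 = 0.21024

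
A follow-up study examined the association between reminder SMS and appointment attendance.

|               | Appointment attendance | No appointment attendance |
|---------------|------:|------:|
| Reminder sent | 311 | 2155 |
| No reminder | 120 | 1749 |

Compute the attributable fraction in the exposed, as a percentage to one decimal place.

Cells: a = 311, b = 2155, c = 120, d = 1749.
Risk in exposed = 311/2466 = 0.12612; risk in unexposed = 120/1869 = 0.06421.
RR = 0.12612/0.06421 = 1.96424
AR% = (RR − 1)/RR × 100 = (1.96424 − 1)/1.96424 × 100 = 49.0898%

49.1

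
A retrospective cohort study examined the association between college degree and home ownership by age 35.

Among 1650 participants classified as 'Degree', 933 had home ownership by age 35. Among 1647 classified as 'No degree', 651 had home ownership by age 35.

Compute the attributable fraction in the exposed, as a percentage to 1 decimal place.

30.1

From the description: a = 933, b = 717, c = 651, d = 996.
Risk in exposed = 933/1650 = 0.56545; risk in unexposed = 651/1647 = 0.39526.
RR = 0.56545/0.39526 = 1.43057
AR% = (RR − 1)/RR × 100 = (1.43057 − 1)/1.43057 × 100 = 30.0980%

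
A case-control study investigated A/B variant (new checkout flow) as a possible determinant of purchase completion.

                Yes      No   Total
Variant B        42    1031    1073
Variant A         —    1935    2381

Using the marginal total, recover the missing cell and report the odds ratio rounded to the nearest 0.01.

0.18

The missing cell is in the unexposed row: 2381 − 1935 = 446.
So a = 42, b = 1031, c = 446, d = 1935.
OR = (a·d)/(b·c) = (42 × 1935) / (1031 × 446) = 81270 / 459826 = 0.17674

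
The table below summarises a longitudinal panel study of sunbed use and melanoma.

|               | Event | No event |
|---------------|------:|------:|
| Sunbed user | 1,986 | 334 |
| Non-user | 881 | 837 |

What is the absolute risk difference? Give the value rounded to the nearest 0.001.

Cells: a = 1986, b = 334, c = 881, d = 837.
Risk in exposed = 1986/2320 = 0.856034; risk in unexposed = 881/1718 = 0.512806.
Risk difference = 0.856034 − 0.512806 = 0.343229

0.343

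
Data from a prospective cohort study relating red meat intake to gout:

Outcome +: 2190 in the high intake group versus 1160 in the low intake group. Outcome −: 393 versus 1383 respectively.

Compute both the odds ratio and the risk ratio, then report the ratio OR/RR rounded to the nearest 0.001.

3.574

From the description: a = 2190, b = 393, c = 1160, d = 1383.
OR = (2190·1383)/(393·1160) = 3028770/455880 = 6.64379
Risk in exposed = 2190/2583 = 0.84785; risk in unexposed = 1160/2543 = 0.45615; RR = 1.85869
OR/RR = 6.64379 / 1.85869 = 3.57444
The outcome is not rare, so the OR lies further from 1 than the RR.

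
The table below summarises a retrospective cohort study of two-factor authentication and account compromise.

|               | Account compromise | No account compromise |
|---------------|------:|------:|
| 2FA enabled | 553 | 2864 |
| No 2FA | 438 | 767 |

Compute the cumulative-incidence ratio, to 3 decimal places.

Cells: a = 553, b = 2864, c = 438, d = 767.
Risk in exposed = 553/3417 = 0.16184; risk in unexposed = 438/1205 = 0.36349.
RR = 0.16184 / 0.36349 = 0.44524
The risk is 55% lower among the exposed than among the unexposed.

0.445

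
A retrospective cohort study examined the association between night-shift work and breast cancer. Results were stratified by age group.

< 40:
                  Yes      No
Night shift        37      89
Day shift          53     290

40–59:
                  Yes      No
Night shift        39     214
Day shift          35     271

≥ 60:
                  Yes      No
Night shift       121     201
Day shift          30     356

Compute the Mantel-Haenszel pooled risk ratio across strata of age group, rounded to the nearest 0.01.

2.62

RR_MH = Σ(aᵢ·n₀ᵢ/nᵢ) / Σ(cᵢ·n₁ᵢ/nᵢ), with n₁ᵢ = aᵢ+bᵢ (exposed), n₀ᵢ = cᵢ+dᵢ (unexposed), nᵢ = n₁ᵢ+n₀ᵢ.
Stratum 1 (< 40): n₁ = 126, n₀ = 343, n = 469; a·n₀/n = 37·343/469 = 27.0597; c·n₁/n = 53·126/469 = 14.2388
Stratum 2 (40–59): n₁ = 253, n₀ = 306, n = 559; a·n₀/n = 39·306/559 = 21.3488; c·n₁/n = 35·253/559 = 15.8408
Stratum 3 (≥ 60): n₁ = 322, n₀ = 386, n = 708; a·n₀/n = 121·386/708 = 65.9689; c·n₁/n = 30·322/708 = 13.6441
RR_MH = (27.0597 + 21.3488 + 65.9689) / (14.2388 + 15.8408 + 13.6441) = 114.3775 / 43.7237 = 2.61592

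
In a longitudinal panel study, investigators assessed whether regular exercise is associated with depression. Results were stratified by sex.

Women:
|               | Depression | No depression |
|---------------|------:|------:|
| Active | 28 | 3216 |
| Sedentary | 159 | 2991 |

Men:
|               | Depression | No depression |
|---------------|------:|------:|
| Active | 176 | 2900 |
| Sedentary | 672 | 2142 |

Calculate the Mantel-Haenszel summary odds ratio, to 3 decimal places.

0.188

OR_MH = Σ(aᵢdᵢ/nᵢ) / Σ(bᵢcᵢ/nᵢ), where nᵢ is the stratum total.
Stratum 1 (Women): n = 6394; a·d/n = 28·2991/6394 = 13.0979; b·c/n = 3216·159/6394 = 79.9725
Stratum 2 (Men): n = 5890; a·d/n = 176·2142/5890 = 64.0054; b·c/n = 2900·672/5890 = 330.8659
OR_MH = (13.0979 + 64.0054) / (79.9725 + 330.8659) = 77.1033 / 410.8383 = 0.18767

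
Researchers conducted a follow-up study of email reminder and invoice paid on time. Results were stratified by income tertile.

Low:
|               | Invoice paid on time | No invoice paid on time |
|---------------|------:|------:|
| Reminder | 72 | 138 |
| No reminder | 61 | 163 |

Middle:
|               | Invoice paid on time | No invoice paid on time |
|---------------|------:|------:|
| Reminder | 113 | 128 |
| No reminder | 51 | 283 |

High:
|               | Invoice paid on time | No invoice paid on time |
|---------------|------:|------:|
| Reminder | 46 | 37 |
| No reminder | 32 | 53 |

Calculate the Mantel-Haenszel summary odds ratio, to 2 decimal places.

2.57

OR_MH = Σ(aᵢdᵢ/nᵢ) / Σ(bᵢcᵢ/nᵢ), where nᵢ is the stratum total.
Stratum 1 (Low): n = 434; a·d/n = 72·163/434 = 27.0415; b·c/n = 138·61/434 = 19.3963
Stratum 2 (Middle): n = 575; a·d/n = 113·283/575 = 55.6157; b·c/n = 128·51/575 = 11.3530
Stratum 3 (High): n = 168; a·d/n = 46·53/168 = 14.5119; b·c/n = 37·32/168 = 7.0476
OR_MH = (27.0415 + 55.6157 + 14.5119) / (19.3963 + 11.3530 + 7.0476) = 97.1690 / 37.7970 = 2.57081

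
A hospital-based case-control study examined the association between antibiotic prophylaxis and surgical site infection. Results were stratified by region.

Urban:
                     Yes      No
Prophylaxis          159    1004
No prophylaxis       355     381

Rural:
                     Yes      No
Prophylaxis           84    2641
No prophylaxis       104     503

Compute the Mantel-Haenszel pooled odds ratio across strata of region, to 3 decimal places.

0.165

OR_MH = Σ(aᵢdᵢ/nᵢ) / Σ(bᵢcᵢ/nᵢ), where nᵢ is the stratum total.
Stratum 1 (Urban): n = 1899; a·d/n = 159·381/1899 = 31.9005; b·c/n = 1004·355/1899 = 187.6883
Stratum 2 (Rural): n = 3332; a·d/n = 84·503/3332 = 12.6807; b·c/n = 2641·104/3332 = 82.4322
OR_MH = (31.9005 + 12.6807) / (187.6883 + 82.4322) = 44.5811 / 270.1204 = 0.16504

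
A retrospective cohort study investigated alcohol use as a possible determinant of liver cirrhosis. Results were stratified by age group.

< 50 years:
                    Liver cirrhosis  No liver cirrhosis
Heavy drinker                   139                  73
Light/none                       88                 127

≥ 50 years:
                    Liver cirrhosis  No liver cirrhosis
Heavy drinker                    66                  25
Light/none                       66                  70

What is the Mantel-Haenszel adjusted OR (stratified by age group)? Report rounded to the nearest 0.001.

OR_MH = Σ(aᵢdᵢ/nᵢ) / Σ(bᵢcᵢ/nᵢ), where nᵢ is the stratum total.
Stratum 1 (< 50 years): n = 427; a·d/n = 139·127/427 = 41.3419; b·c/n = 73·88/427 = 15.0445
Stratum 2 (≥ 50 years): n = 227; a·d/n = 66·70/227 = 20.3524; b·c/n = 25·66/227 = 7.2687
OR_MH = (41.3419 + 20.3524) / (15.0445 + 7.2687) = 61.6943 / 22.3132 = 2.76492

2.765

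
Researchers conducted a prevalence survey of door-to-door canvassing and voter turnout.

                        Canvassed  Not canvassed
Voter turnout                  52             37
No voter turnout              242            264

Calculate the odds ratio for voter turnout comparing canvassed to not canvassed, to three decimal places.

1.533

Reading the table with exposure as columns: a = 52 (Canvassed, case), b = 242 (Canvassed, non-case), c = 37 (Not canvassed, case), d = 264.
OR = (a·d)/(b·c) = (52 × 264) / (242 × 37) = 13728 / 8954 = 1.53317
The odds of voter turnout are about 1.53 times as high in the canvassed group.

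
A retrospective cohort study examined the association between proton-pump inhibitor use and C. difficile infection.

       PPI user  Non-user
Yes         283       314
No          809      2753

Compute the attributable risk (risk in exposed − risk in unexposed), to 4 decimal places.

0.1568

Reading the table with exposure as columns: a = 283 (PPI user, case), b = 809 (PPI user, non-case), c = 314 (Non-user, case), d = 2753.
Risk in exposed = 283/1092 = 0.259158; risk in unexposed = 314/3067 = 0.102380.
Risk difference = 0.259158 − 0.102380 = 0.156777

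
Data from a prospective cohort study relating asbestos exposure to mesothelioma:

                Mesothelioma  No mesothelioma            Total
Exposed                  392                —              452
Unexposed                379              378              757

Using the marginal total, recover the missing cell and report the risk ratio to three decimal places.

The missing cell is in the exposed row: 452 − 392 = 60.
So a = 392, b = 60, c = 379, d = 378.
RR = [a/(a+b)] / [c/(c+d)] = (392/452) / (379/757) = 0.86726/0.50066 = 1.73222

1.732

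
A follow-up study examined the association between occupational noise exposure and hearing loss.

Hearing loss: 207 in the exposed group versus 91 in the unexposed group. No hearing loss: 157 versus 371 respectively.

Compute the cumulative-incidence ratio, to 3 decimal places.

From the description: a = 207, b = 157, c = 91, d = 371.
Risk in exposed = 207/364 = 0.56868; risk in unexposed = 91/462 = 0.19697.
RR = 0.56868 / 0.19697 = 2.88715
The risk among the exposed is 2.89 times that among the unexposed.

2.887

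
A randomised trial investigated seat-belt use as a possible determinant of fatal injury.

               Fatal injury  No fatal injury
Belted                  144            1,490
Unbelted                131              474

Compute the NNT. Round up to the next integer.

8

Risk in treated group = 144/1634 = 0.08813; risk in control = 131/605 = 0.21653.
Absolute risk reduction = 0.21653 − 0.08813 = 0.12840
NNT = 1 / ARR = 1 / 0.12840 = 7.788 → round up → 8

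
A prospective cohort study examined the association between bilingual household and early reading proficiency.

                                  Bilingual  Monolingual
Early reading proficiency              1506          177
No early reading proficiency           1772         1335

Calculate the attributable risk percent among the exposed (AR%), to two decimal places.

Reading the table with exposure as columns: a = 1506 (Bilingual, case), b = 1772 (Bilingual, non-case), c = 177 (Monolingual, case), d = 1335.
Risk in exposed = 1506/3278 = 0.45943; risk in unexposed = 177/1512 = 0.11706.
RR = 0.45943/0.11706 = 3.92459
AR% = (RR − 1)/RR × 100 = (3.92459 − 1)/3.92459 × 100 = 74.5196%

74.52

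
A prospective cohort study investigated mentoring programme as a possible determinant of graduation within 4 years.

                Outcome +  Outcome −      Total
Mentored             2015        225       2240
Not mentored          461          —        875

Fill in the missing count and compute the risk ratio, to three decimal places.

The missing cell is in the unexposed row: 875 − 461 = 414.
So a = 2015, b = 225, c = 461, d = 414.
RR = [a/(a+b)] / [c/(c+d)] = (2015/2240) / (461/875) = 0.89955/0.52686 = 1.70740

1.707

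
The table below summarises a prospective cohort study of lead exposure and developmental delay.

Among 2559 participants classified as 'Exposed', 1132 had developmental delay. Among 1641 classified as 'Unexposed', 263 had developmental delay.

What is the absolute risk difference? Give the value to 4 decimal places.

From the description: a = 1132, b = 1427, c = 263, d = 1378.
Risk in exposed = 1132/2559 = 0.442360; risk in unexposed = 263/1641 = 0.160268.
Risk difference = 0.442360 − 0.160268 = 0.282092

0.2821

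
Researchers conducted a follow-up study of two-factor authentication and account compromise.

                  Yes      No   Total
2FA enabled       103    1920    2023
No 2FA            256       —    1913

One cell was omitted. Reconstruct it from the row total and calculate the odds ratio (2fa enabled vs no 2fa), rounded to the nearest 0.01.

0.35

The missing cell is in the unexposed row: 1913 − 256 = 1657.
So a = 103, b = 1920, c = 256, d = 1657.
OR = (a·d)/(b·c) = (103 × 1657) / (1920 × 256) = 170671 / 491520 = 0.34723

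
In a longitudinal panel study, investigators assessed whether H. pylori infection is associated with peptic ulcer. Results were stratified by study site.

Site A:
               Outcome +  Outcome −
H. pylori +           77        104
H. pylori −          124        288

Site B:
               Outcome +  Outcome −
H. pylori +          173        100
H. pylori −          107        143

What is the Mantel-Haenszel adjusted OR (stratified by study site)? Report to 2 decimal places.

2.01

OR_MH = Σ(aᵢdᵢ/nᵢ) / Σ(bᵢcᵢ/nᵢ), where nᵢ is the stratum total.
Stratum 1 (Site A): n = 593; a·d/n = 77·288/593 = 37.3963; b·c/n = 104·124/593 = 21.7470
Stratum 2 (Site B): n = 523; a·d/n = 173·143/523 = 47.3021; b·c/n = 100·107/523 = 20.4589
OR_MH = (37.3963 + 47.3021) / (21.7470 + 20.4589) = 84.6984 / 42.2059 = 2.00679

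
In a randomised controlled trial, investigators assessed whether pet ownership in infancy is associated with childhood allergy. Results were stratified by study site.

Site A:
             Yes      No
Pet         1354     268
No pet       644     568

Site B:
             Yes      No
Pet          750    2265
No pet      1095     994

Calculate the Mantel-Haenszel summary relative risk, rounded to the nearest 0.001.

0.873

RR_MH = Σ(aᵢ·n₀ᵢ/nᵢ) / Σ(cᵢ·n₁ᵢ/nᵢ), with n₁ᵢ = aᵢ+bᵢ (exposed), n₀ᵢ = cᵢ+dᵢ (unexposed), nᵢ = n₁ᵢ+n₀ᵢ.
Stratum 1 (Site A): n₁ = 1622, n₀ = 1212, n = 2834; a·n₀/n = 1354·1212/2834 = 579.0572; c·n₁/n = 644·1622/2834 = 368.5843
Stratum 2 (Site B): n₁ = 3015, n₀ = 2089, n = 5104; a·n₀/n = 750·2089/5104 = 306.9651; c·n₁/n = 1095·3015/5104 = 646.8309
RR_MH = (579.0572 + 306.9651) / (368.5843 + 646.8309) = 886.0223 / 1015.4153 = 0.87257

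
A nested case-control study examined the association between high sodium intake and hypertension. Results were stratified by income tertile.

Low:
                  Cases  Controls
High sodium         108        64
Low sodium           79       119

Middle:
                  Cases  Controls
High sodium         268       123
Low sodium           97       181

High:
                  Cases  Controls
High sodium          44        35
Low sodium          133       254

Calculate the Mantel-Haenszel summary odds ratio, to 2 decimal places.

OR_MH = Σ(aᵢdᵢ/nᵢ) / Σ(bᵢcᵢ/nᵢ), where nᵢ is the stratum total.
Stratum 1 (Low): n = 370; a·d/n = 108·119/370 = 34.7351; b·c/n = 64·79/370 = 13.6649
Stratum 2 (Middle): n = 669; a·d/n = 268·181/669 = 72.5082; b·c/n = 123·97/669 = 17.8341
Stratum 3 (High): n = 466; a·d/n = 44·254/466 = 23.9828; b·c/n = 35·133/466 = 9.9893
OR_MH = (34.7351 + 72.5082 + 23.9828) / (13.6649 + 17.8341 + 9.9893) = 131.2262 / 41.4882 = 3.16297

3.16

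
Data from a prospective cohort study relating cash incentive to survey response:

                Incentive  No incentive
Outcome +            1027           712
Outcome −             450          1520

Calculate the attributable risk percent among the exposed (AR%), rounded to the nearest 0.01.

Reading the table with exposure as columns: a = 1027 (Incentive, case), b = 450 (Incentive, non-case), c = 712 (No incentive, case), d = 1520.
Risk in exposed = 1027/1477 = 0.69533; risk in unexposed = 712/2232 = 0.31900.
RR = 0.69533/0.31900 = 2.17974
AR% = (RR − 1)/RR × 100 = (2.17974 − 1)/2.17974 × 100 = 54.1229%

54.12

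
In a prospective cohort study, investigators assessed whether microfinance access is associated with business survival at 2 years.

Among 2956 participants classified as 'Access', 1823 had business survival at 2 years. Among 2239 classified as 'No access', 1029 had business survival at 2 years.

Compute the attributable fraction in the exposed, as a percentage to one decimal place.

From the description: a = 1823, b = 1133, c = 1029, d = 1210.
Risk in exposed = 1823/2956 = 0.61671; risk in unexposed = 1029/2239 = 0.45958.
RR = 0.61671/0.45958 = 1.34190
AR% = (RR − 1)/RR × 100 = (1.34190 − 1)/1.34190 × 100 = 25.4789%

25.5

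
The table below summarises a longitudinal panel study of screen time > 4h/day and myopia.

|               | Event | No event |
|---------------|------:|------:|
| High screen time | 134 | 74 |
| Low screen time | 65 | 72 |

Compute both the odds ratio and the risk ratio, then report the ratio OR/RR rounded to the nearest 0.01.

Cells: a = 134, b = 74, c = 65, d = 72.
OR = (134·72)/(74·65) = 9648/4810 = 2.00582
Risk in exposed = 134/208 = 0.64423; risk in unexposed = 65/137 = 0.47445; RR = 1.35784
OR/RR = 2.00582 / 1.35784 = 1.47721
The outcome is not rare, so the OR lies further from 1 than the RR.

1.48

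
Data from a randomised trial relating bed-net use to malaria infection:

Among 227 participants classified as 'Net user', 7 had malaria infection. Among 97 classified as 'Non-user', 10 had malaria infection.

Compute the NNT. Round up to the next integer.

14

Risk in treated group = 7/227 = 0.03084; risk in control = 10/97 = 0.10309.
Absolute risk reduction = 0.10309 − 0.03084 = 0.07226
NNT = 1 / ARR = 1 / 0.07226 = 13.840 → round up → 14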